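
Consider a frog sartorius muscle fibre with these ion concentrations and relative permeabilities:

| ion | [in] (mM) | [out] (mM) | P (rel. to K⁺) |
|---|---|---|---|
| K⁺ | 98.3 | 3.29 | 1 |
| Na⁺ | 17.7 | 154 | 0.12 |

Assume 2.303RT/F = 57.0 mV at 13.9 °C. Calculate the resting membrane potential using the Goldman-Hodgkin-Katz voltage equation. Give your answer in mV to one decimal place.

Vm = 57.0 · log₁₀[(Σ P·[cation]ₒ + Σ P·[anion]ᵢ) / (Σ P·[cation]ᵢ + Σ P·[anion]ₒ)]
Numerator = 1×3.29 + 0.12×154 = 21.77
Denominator = 1×98.3 + 0.12×17.7 = 100.4
Vm = 57.0 · log₁₀(0.21678) = 57.0 × (-0.6640) = -37.85 mV

-37.8 mV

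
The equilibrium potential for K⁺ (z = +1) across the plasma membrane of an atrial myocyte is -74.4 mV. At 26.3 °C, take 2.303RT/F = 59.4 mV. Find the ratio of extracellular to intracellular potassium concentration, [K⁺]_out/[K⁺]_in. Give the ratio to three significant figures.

0.0559

log₁₀([out]/[in]) = E·z/(59.4) = -74.4 × 1 / 59.4 = -1.2525
[out]/[in] = 10^(-1.2525) = 0.05591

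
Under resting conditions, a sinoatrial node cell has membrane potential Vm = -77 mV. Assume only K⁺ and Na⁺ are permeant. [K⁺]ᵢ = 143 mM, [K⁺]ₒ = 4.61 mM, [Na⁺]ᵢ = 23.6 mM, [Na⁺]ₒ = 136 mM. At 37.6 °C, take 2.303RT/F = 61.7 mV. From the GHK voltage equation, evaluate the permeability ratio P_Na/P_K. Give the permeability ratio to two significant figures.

Let α = P_Na/P_K. GHK: Vm = 61.7·log₁₀[(Kₒ + α·Naₒ)/(Kᵢ + α·Naᵢ)].
10^(Vm/61.7) = 10^(-77.0/61.7) = 0.056497
So 0.056497·(Kᵢ + α·Naᵢ) = Kₒ + α·Naₒ → α = (0.056497·143.0 − 4.61) / (136.0 − 0.056497·23.6)
α = (8.079 − 4.61) / (136.0 − 1.333) = 3.469/134.7 = 0.02576

0.026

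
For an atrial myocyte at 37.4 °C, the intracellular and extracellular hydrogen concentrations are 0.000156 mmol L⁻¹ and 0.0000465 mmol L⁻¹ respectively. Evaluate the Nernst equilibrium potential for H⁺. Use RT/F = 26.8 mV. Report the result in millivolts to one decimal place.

-32.4 mV

E = (26.8/z) · ln([H⁺]_out/[H⁺]_in) with z = +1.
= (26.8/1) · ln(0.0000465/0.000156) = 26.80 · ln(0.2981)
= 26.80 · (-1.2104) = -32.44 mV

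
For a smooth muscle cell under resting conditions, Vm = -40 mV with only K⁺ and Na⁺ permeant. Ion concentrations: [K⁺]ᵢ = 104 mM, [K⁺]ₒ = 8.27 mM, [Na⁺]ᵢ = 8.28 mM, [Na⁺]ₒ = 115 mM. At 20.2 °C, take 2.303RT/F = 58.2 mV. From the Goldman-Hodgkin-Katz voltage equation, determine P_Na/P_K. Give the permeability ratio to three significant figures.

0.116

Let α = P_Na/P_K. GHK: Vm = 58.2·log₁₀[(Kₒ + α·Naₒ)/(Kᵢ + α·Naᵢ)].
10^(Vm/58.2) = 10^(-40.0/58.2) = 0.20545
So 0.20545·(Kᵢ + α·Naᵢ) = Kₒ + α·Naₒ → α = (0.20545·104.0 − 8.27) / (115.0 − 0.20545·8.28)
α = (21.37 − 8.27) / (115.0 − 1.701) = 13.1/113.3 = 0.1156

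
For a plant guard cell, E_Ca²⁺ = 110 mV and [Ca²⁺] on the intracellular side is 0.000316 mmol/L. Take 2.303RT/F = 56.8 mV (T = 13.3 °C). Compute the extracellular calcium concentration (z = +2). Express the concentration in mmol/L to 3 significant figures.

Nernst: E = (56.8/2) · log₁₀([out]/[in]), so log₁₀([out]/[in]) = 110.0 × 2 / 56.8 = 3.8732.
[out]/[in] = 10^(3.8732) = 7469.
[out] = 7469 × 0.000316 = 2.36 mmol/L.

2.36 mmol/L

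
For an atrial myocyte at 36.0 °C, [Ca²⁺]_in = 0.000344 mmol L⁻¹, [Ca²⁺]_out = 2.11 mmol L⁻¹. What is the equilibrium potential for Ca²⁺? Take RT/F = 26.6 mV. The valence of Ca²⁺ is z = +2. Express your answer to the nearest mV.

116 mV

E = (26.6/z) · ln([Ca²⁺]_out/[Ca²⁺]_in) with z = +2.
= (26.6/2) · ln(2.11/0.000344) = 13.30 · ln(6134)
= 13.30 · (8.7216) = 116.00 mV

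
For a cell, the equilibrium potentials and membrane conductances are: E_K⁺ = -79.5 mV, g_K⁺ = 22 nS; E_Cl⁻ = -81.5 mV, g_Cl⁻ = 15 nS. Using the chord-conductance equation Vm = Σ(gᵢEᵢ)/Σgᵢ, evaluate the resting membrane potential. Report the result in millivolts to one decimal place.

Σ gᵢEᵢ = 22·(-79.5) + 15·(-81.5) = -2971.50
Σ gᵢ = 22 + 15 = 37
Vm = -2971.50 / 37 = -80.31 mV

-80.3 mV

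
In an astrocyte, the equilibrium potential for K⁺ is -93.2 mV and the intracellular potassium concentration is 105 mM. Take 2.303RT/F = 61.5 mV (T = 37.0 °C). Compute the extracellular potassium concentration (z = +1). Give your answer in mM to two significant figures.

3.2 mM

Nernst: E = (61.5/1) · log₁₀([out]/[in]), so log₁₀([out]/[in]) = -93.2 × 1 / 61.5 = -1.5154.
[out]/[in] = 10^(-1.5154) = 0.03052.
[out] = 0.03052 × 105 = 3.204 mM.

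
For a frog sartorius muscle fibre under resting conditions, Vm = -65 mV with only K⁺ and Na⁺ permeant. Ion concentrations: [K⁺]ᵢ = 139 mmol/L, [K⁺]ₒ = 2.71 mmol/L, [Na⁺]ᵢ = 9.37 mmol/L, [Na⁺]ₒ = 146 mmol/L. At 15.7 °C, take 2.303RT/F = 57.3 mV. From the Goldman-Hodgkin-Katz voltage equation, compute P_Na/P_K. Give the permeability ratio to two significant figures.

0.052

Let α = P_Na/P_K. GHK: Vm = 57.3·log₁₀[(Kₒ + α·Naₒ)/(Kᵢ + α·Naᵢ)].
10^(Vm/57.3) = 10^(-65.0/57.3) = 0.073387
So 0.073387·(Kᵢ + α·Naᵢ) = Kₒ + α·Naₒ → α = (0.073387·139.0 − 2.71) / (146.0 − 0.073387·9.37)
α = (10.2 − 2.71) / (146.0 − 0.6876) = 7.491/145.3 = 0.05155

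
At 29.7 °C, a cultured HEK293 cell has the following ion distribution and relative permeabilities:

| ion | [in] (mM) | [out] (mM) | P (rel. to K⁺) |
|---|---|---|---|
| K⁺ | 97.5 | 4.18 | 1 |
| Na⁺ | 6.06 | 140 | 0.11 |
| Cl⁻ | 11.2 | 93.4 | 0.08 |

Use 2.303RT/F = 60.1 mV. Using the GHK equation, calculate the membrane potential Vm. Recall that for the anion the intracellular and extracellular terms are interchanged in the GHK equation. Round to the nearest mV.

-43 mV

Vm = 60.1 · log₁₀[(Σ P·[cation]ₒ + Σ P·[anion]ᵢ) / (Σ P·[cation]ᵢ + Σ P·[anion]ₒ)]
Numerator = 1×4.18 + 0.11×140 + 0.08×11.2 = 20.48
Denominator = 1×97.5 + 0.11×6.06 + 0.08×93.4 = 105.6
Vm = 60.1 · log₁₀(0.19383) = 60.1 × (-0.7126) = -42.83 mV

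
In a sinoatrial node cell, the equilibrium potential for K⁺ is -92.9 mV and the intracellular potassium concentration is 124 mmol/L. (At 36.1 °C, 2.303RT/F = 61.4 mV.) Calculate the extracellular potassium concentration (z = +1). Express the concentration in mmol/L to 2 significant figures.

Nernst: E = (61.4/1) · log₁₀([out]/[in]), so log₁₀([out]/[in]) = -92.9 × 1 / 61.4 = -1.5130.
[out]/[in] = 10^(-1.5130) = 0.03069.
[out] = 0.03069 × 124 = 3.805 mmol/L.

3.8 mmol/L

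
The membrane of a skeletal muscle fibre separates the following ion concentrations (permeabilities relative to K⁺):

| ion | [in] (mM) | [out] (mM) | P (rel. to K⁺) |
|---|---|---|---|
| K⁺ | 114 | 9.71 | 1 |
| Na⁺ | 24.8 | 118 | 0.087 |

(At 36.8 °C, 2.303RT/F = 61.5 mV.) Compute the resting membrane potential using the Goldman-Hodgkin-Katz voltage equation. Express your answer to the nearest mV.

Vm = 61.5 · log₁₀[(Σ P·[cation]ₒ + Σ P·[anion]ᵢ) / (Σ P·[cation]ᵢ + Σ P·[anion]ₒ)]
Numerator = 1×9.71 + 0.087×118 = 19.98
Denominator = 1×114 + 0.087×24.8 = 116.2
Vm = 61.5 · log₁₀(0.17197) = 61.5 × (-0.7645) = -47.02 mV

-47 mV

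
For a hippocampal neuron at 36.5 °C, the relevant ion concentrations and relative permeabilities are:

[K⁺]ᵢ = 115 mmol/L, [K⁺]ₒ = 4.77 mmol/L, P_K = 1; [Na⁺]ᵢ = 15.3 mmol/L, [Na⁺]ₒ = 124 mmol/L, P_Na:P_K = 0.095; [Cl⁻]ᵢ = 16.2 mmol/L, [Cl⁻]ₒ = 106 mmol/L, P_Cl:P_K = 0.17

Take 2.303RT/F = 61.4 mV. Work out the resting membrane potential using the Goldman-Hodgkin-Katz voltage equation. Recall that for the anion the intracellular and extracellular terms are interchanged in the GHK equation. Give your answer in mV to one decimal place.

-51.8 mV

Vm = 61.4 · log₁₀[(Σ P·[cation]ₒ + Σ P·[anion]ᵢ) / (Σ P·[cation]ᵢ + Σ P·[anion]ₒ)]
Numerator = 1×4.77 + 0.095×124 + 0.17×16.2 = 19.3
Denominator = 1×115 + 0.095×15.3 + 0.17×106 = 134.5
Vm = 61.4 · log₁₀(0.14355) = 61.4 × (-0.8430) = -51.76 mV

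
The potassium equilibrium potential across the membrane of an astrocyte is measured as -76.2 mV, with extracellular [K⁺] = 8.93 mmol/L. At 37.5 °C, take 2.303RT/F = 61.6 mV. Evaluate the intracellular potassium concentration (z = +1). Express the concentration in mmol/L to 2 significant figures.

Nernst: E = (61.6/1) · log₁₀([out]/[in]), so log₁₀([out]/[in]) = -76.2 × 1 / 61.6 = -1.2370.
[out]/[in] = 10^(-1.2370) = 0.05794.
[in] = 8.93 / 0.05794 = 154.1 mmol/L.

150 mmol/L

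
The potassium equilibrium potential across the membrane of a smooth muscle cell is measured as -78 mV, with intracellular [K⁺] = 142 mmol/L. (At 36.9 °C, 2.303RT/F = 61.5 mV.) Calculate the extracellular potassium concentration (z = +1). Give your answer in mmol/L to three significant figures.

7.66 mmol/L

Nernst: E = (61.5/1) · log₁₀([out]/[in]), so log₁₀([out]/[in]) = -78.0 × 1 / 61.5 = -1.2683.
[out]/[in] = 10^(-1.2683) = 0.05391.
[out] = 0.05391 × 142 = 7.656 mmol/L.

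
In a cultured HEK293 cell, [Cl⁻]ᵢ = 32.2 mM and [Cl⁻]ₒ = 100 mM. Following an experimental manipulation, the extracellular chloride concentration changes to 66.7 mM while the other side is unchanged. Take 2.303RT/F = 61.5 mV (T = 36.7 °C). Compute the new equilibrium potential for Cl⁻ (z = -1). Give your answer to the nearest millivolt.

-19 mV

After the shift: [Cl⁻]_out = 66.7, [Cl⁻]_in = 32.2 mM.
E_new = (61.5/-1)·log₁₀(66.7/32.2) = -61.50 · (0.3163) = -19.45 mV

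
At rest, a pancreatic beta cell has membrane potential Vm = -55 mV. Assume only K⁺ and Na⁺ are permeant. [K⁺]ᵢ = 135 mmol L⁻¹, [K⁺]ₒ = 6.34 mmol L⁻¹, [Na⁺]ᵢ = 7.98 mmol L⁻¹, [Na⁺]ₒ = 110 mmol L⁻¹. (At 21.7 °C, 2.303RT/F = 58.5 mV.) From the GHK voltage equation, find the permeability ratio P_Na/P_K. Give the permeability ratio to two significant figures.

0.084

Let α = P_Na/P_K. GHK: Vm = 58.5·log₁₀[(Kₒ + α·Naₒ)/(Kᵢ + α·Naᵢ)].
10^(Vm/58.5) = 10^(-55.0/58.5) = 0.11477
So 0.11477·(Kᵢ + α·Naᵢ) = Kₒ + α·Naₒ → α = (0.11477·135.0 − 6.34) / (110.0 − 0.11477·7.98)
α = (15.49 − 6.34) / (110.0 − 0.9159) = 9.154/109.1 = 0.08392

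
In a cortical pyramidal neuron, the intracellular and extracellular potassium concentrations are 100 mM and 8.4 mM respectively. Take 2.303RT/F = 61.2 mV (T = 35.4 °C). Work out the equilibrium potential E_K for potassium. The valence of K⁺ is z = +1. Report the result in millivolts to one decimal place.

E = (61.2/z) · log₁₀([K⁺]_out/[K⁺]_in) with z = +1.
= (61.2/1) · log₁₀(8.4/100) = 61.20 · log₁₀(0.084)
= 61.20 · (-1.0757) = -65.83 mV

-65.8 mV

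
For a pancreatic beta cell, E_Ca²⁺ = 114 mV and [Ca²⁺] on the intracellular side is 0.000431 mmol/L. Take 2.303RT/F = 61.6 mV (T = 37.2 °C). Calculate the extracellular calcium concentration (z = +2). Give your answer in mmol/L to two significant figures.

Nernst: E = (61.6/2) · log₁₀([out]/[in]), so log₁₀([out]/[in]) = 114.0 × 2 / 61.6 = 3.7013.
[out]/[in] = 10^(3.7013) = 5027.
[out] = 5027 × 0.000431 = 2.167 mmol/L.

2.2 mmol/L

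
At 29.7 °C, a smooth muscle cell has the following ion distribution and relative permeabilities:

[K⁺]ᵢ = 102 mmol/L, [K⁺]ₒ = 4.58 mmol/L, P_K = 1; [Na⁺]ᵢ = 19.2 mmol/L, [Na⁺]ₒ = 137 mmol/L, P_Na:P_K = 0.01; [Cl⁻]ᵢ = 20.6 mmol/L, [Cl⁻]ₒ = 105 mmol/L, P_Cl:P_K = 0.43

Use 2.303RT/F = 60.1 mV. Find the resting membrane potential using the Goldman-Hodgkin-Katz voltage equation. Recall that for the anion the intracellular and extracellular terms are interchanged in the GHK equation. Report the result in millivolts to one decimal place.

-60.0 mV

Vm = 60.1 · log₁₀[(Σ P·[cation]ₒ + Σ P·[anion]ᵢ) / (Σ P·[cation]ᵢ + Σ P·[anion]ₒ)]
Numerator = 1×4.58 + 0.01×137 + 0.43×20.6 = 14.81
Denominator = 1×102 + 0.01×19.2 + 0.43×105 = 147.3
Vm = 60.1 · log₁₀(0.1005) = 60.1 × (-0.9978) = -59.97 mV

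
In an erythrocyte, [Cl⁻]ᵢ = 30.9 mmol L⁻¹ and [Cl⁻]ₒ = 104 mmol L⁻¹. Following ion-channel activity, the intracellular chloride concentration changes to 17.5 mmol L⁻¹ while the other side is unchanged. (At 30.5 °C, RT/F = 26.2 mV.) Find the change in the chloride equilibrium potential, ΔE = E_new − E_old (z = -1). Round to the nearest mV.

E_old = (26.2/-1)·ln(104/30.9) = -31.80 mV
E_new = (26.2/-1)·ln(104/17.5) = -46.69 mV
ΔE = -46.69 − (-31.80) = -14.90 mV

-15 mV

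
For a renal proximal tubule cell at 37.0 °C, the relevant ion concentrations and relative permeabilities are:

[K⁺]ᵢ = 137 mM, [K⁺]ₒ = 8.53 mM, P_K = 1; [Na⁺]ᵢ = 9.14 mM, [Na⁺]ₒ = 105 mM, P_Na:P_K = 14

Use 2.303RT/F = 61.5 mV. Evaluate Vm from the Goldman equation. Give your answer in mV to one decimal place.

45.9 mV

Vm = 61.5 · log₁₀[(Σ P·[cation]ₒ + Σ P·[anion]ᵢ) / (Σ P·[cation]ᵢ + Σ P·[anion]ₒ)]
Numerator = 1×8.53 + 14×105 = 1479
Denominator = 1×137 + 14×9.14 = 265
Vm = 61.5 · log₁₀(5.5802) = 61.5 × (0.7466) = 45.92 mV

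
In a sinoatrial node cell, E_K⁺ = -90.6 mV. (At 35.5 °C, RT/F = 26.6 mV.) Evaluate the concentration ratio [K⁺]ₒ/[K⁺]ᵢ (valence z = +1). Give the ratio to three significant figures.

ln([out]/[in]) = E·z/(26.6) = -90.6 × 1 / 26.6 = -3.4060
[out]/[in] = e^(-3.4060) = 0.03317

0.0332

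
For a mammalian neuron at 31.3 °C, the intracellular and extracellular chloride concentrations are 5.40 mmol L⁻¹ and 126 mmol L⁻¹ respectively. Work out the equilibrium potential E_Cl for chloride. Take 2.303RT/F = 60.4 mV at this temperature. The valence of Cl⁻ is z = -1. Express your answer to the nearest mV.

E = (60.4/z) · log₁₀([Cl⁻]_out/[Cl⁻]_in) with z = -1.
For an anion, dividing by z = -1 reverses the sign.
= (60.4/-1) · log₁₀(126/5.40) = -60.40 · log₁₀(23.33)
= -60.40 · (1.3680) = -82.63 mV

-83 mV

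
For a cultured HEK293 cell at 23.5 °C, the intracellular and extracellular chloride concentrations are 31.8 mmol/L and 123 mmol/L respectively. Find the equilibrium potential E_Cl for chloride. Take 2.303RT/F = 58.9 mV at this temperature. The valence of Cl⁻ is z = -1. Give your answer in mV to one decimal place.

-34.6 mV

E = (58.9/z) · log₁₀([Cl⁻]_out/[Cl⁻]_in) with z = -1.
For an anion, dividing by z = -1 reverses the sign.
= (58.9/-1) · log₁₀(123/31.8) = -58.90 · log₁₀(3.868)
= -58.90 · (0.5875) = -34.60 mV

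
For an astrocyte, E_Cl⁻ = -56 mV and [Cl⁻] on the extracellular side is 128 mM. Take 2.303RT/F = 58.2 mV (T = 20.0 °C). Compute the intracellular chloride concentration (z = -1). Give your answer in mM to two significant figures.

Nernst: E = (58.2/-1) · log₁₀([out]/[in]), so log₁₀([out]/[in]) = -56.0 × -1 / 58.2 = 0.9622.
[out]/[in] = 10^(0.9622) = 9.166.
[in] = 128 / 9.166 = 13.96 mM.

14 mM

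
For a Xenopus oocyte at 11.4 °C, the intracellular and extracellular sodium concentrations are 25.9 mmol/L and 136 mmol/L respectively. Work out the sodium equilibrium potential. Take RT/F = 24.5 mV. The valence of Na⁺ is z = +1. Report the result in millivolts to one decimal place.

E = (24.5/z) · ln([Na⁺]_out/[Na⁺]_in) with z = +1.
= (24.5/1) · ln(136/25.9) = 24.50 · ln(5.251)
= 24.50 · (1.6584) = 40.63 mV

40.6 mV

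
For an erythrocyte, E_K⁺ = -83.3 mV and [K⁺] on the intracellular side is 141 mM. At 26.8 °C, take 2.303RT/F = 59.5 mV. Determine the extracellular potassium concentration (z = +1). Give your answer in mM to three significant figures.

Nernst: E = (59.5/1) · log₁₀([out]/[in]), so log₁₀([out]/[in]) = -83.3 × 1 / 59.5 = -1.4000.
[out]/[in] = 10^(-1.4000) = 0.03981.
[out] = 0.03981 × 141 = 5.613 mM.

5.61 mM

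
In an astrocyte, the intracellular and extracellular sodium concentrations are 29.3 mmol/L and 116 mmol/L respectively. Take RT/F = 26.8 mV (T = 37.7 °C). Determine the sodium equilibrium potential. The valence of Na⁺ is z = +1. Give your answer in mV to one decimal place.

E = (26.8/z) · ln([Na⁺]_out/[Na⁺]_in) with z = +1.
= (26.8/1) · ln(116/29.3) = 26.80 · ln(3.959)
= 26.80 · (1.3760) = 36.88 mV

36.9 mV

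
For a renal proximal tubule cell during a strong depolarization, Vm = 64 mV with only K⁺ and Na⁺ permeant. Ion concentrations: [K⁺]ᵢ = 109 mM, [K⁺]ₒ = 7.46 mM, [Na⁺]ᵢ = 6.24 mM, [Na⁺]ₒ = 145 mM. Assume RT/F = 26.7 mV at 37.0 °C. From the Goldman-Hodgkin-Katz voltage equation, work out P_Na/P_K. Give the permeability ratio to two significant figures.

Let α = P_Na/P_K. GHK: Vm = 26.7·ln[(Kₒ + α·Naₒ)/(Kᵢ + α·Naᵢ)].
e^(Vm/26.7) = e^(64.0/26.7) = 10.99
So 10.99·(Kᵢ + α·Naᵢ) = Kₒ + α·Naₒ → α = (10.99·109.0 − 7.46) / (145.0 − 10.99·6.24)
α = (1198 − 7.46) / (145.0 − 68.58) = 1190/76.42 = 15.58

16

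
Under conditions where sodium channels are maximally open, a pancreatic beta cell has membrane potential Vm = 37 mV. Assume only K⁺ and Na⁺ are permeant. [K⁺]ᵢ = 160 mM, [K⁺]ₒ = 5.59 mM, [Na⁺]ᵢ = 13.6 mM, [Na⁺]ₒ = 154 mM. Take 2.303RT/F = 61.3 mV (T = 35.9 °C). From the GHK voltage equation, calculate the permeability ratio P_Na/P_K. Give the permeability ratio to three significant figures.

6.40

Let α = P_Na/P_K. GHK: Vm = 61.3·log₁₀[(Kₒ + α·Naₒ)/(Kᵢ + α·Naᵢ)].
10^(Vm/61.3) = 10^(37.0/61.3) = 4.0141
So 4.0141·(Kᵢ + α·Naᵢ) = Kₒ + α·Naₒ → α = (4.0141·160.0 − 5.59) / (154.0 − 4.0141·13.6)
α = (642.3 − 5.59) / (154.0 − 54.59) = 636.7/99.41 = 6.405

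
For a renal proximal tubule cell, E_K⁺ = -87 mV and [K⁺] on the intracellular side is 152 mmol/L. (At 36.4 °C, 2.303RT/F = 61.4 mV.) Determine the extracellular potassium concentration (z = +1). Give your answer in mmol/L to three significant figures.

Nernst: E = (61.4/1) · log₁₀([out]/[in]), so log₁₀([out]/[in]) = -87.0 × 1 / 61.4 = -1.4169.
[out]/[in] = 10^(-1.4169) = 0.03829.
[out] = 0.03829 × 152 = 5.82 mmol/L.

5.82 mmol/L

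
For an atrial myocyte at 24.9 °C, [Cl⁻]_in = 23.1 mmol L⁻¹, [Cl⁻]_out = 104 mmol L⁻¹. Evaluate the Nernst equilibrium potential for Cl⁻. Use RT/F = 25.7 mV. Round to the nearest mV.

E = (25.7/z) · ln([Cl⁻]_out/[Cl⁻]_in) with z = -1.
For an anion, dividing by z = -1 reverses the sign.
= (25.7/-1) · ln(104/23.1) = -25.70 · ln(4.502)
= -25.70 · (1.5046) = -38.67 mV

-39 mV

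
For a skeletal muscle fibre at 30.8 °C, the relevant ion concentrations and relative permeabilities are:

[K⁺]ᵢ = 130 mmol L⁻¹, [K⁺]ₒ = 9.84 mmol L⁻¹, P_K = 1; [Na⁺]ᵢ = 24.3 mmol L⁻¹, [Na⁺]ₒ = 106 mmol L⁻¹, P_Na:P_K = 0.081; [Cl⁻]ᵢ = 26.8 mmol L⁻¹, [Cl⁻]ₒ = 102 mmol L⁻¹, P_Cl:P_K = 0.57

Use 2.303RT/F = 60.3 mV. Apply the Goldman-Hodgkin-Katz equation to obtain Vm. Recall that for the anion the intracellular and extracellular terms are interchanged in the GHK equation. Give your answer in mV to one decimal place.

Vm = 60.3 · log₁₀[(Σ P·[cation]ₒ + Σ P·[anion]ᵢ) / (Σ P·[cation]ᵢ + Σ P·[anion]ₒ)]
Numerator = 1×9.84 + 0.081×106 + 0.57×26.8 = 33.7
Denominator = 1×130 + 0.081×24.3 + 0.57×102 = 190.1
Vm = 60.3 · log₁₀(0.17728) = 60.3 × (-0.7513) = -45.31 mV

-45.3 mV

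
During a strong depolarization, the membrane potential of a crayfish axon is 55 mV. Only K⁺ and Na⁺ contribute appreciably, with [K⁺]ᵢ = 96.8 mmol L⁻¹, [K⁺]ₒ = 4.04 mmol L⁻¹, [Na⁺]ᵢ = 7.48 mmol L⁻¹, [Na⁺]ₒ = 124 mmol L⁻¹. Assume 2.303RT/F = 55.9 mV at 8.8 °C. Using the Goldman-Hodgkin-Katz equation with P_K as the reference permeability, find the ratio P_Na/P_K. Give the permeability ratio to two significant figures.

Let α = P_Na/P_K. GHK: Vm = 55.9·log₁₀[(Kₒ + α·Naₒ)/(Kᵢ + α·Naᵢ)].
10^(Vm/55.9) = 10^(55.0/55.9) = 9.6361
So 9.6361·(Kᵢ + α·Naᵢ) = Kₒ + α·Naₒ → α = (9.6361·96.8 − 4.04) / (124.0 − 9.6361·7.48)
α = (932.8 − 4.04) / (124.0 − 72.08) = 928.7/51.92 = 17.89

18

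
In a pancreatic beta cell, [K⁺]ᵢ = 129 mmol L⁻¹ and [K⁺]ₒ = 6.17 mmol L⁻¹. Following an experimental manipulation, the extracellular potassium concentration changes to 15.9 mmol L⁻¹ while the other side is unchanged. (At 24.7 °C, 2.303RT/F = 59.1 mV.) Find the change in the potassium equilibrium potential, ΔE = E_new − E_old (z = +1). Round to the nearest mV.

E_old = (59.1/1)·log₁₀(6.17/129) = -78.03 mV
E_new = (59.1/1)·log₁₀(15.9/129) = -53.73 mV
ΔE = -53.73 − (-78.03) = 24.30 mV

24 mV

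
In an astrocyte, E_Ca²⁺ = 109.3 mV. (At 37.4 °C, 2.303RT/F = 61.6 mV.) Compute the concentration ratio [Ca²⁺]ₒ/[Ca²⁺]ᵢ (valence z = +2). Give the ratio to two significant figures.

log₁₀([out]/[in]) = E·z/(61.6) = 109.3 × 2 / 61.6 = 3.5487
[out]/[in] = 10^(3.5487) = 3538

3500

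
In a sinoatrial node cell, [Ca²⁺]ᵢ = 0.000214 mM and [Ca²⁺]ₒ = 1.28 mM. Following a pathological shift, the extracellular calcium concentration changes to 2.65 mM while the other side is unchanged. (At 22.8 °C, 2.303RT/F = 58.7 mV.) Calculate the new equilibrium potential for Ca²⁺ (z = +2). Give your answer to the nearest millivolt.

120 mV

After the shift: [Ca²⁺]_out = 2.65, [Ca²⁺]_in = 0.000214 mM.
E_new = (58.7/2)·log₁₀(2.65/0.000214) = 29.35 · (4.0928) = 120.12 mV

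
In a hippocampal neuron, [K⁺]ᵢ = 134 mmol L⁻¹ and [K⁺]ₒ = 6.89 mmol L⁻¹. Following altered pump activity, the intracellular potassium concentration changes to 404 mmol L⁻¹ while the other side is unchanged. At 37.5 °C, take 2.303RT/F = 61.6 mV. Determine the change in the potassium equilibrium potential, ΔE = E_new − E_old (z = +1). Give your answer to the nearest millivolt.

E_old = (61.6/1)·log₁₀(6.89/134) = -79.40 mV
E_new = (61.6/1)·log₁₀(6.89/404) = -108.92 mV
ΔE = -108.92 − (-79.40) = -29.52 mV

-30 mV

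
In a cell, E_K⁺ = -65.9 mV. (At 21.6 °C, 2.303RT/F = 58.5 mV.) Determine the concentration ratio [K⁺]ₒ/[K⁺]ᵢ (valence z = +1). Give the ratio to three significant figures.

0.0747

log₁₀([out]/[in]) = E·z/(58.5) = -65.9 × 1 / 58.5 = -1.1265
[out]/[in] = 10^(-1.1265) = 0.07473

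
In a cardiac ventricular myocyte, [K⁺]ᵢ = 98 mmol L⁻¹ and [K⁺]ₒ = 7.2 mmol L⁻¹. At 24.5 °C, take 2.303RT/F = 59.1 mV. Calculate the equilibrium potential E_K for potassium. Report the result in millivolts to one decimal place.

E = (59.1/z) · log₁₀([K⁺]_out/[K⁺]_in) with z = +1.
= (59.1/1) · log₁₀(7.2/98) = 59.10 · log₁₀(0.07347)
= 59.10 · (-1.1339) = -67.01 mV

-67.0 mV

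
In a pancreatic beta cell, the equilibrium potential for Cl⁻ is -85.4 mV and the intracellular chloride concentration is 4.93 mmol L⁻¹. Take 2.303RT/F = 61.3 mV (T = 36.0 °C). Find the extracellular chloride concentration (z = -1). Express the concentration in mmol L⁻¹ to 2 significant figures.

Nernst: E = (61.3/-1) · log₁₀([out]/[in]), so log₁₀([out]/[in]) = -85.4 × -1 / 61.3 = 1.3931.
[out]/[in] = 10^(1.3931) = 24.73.
[out] = 24.73 × 4.93 = 121.9 mmol L⁻¹.

120 mmol L⁻¹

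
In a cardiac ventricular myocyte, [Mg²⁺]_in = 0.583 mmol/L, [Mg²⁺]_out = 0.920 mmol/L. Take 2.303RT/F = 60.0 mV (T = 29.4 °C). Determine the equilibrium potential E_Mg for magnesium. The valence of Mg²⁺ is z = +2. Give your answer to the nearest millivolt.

E = (60.0/z) · log₁₀([Mg²⁺]_out/[Mg²⁺]_in) with z = +2.
= (60.0/2) · log₁₀(0.920/0.583) = 30.00 · log₁₀(1.578)
= 30.00 · (0.1981) = 5.94 mV

6 mV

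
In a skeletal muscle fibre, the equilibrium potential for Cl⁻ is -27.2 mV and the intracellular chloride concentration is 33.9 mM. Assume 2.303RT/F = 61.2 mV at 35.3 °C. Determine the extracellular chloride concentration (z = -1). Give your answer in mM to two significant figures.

94 mM

Nernst: E = (61.2/-1) · log₁₀([out]/[in]), so log₁₀([out]/[in]) = -27.2 × -1 / 61.2 = 0.4444.
[out]/[in] = 10^(0.4444) = 2.783.
[out] = 2.783 × 33.9 = 94.33 mM.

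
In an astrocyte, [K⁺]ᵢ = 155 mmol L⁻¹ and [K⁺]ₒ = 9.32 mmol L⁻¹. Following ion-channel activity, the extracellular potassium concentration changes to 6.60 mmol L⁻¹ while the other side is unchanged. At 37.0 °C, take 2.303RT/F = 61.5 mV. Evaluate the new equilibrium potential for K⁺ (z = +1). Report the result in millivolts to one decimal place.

-84.3 mV

After the shift: [K⁺]_out = 6.60, [K⁺]_in = 155 mmol L⁻¹.
E_new = (61.5/1)·log₁₀(6.60/155) = 61.50 · (-1.3708) = -84.30 mV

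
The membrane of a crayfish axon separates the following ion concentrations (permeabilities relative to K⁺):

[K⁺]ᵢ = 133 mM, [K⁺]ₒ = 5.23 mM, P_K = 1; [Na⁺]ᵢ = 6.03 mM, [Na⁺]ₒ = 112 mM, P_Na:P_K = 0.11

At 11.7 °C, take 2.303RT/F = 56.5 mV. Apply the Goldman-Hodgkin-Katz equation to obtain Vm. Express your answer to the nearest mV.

Vm = 56.5 · log₁₀[(Σ P·[cation]ₒ + Σ P·[anion]ᵢ) / (Σ P·[cation]ᵢ + Σ P·[anion]ₒ)]
Numerator = 1×5.23 + 0.11×112 = 17.55
Denominator = 1×133 + 0.11×6.03 = 133.7
Vm = 56.5 · log₁₀(0.1313) = 56.5 × (-0.8817) = -49.82 mV

-50 mV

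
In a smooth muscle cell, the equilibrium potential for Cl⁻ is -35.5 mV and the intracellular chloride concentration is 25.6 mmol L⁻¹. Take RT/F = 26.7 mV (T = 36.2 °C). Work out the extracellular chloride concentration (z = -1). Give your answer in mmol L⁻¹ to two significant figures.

97 mmol L⁻¹

Nernst: E = (26.7/-1) · ln([out]/[in]), so ln([out]/[in]) = -35.5 × -1 / 26.7 = 1.3296.
[out]/[in] = e^(1.3296) = 3.779.
[out] = 3.779 × 25.6 = 96.75 mmol L⁻¹.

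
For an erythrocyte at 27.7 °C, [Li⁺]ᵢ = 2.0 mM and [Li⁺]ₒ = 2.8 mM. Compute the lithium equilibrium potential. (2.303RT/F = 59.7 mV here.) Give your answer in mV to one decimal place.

8.7 mV

E = (59.7/z) · log₁₀([Li⁺]_out/[Li⁺]_in) with z = +1.
= (59.7/1) · log₁₀(2.8/2.0) = 59.70 · log₁₀(1.4)
= 59.70 · (0.1461) = 8.72 mV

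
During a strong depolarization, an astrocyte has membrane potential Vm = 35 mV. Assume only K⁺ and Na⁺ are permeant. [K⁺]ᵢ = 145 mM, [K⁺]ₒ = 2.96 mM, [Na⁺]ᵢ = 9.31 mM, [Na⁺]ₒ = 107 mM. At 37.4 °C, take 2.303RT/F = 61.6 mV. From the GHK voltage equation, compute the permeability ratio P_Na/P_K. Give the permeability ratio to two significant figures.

7.4

Let α = P_Na/P_K. GHK: Vm = 61.6·log₁₀[(Kₒ + α·Naₒ)/(Kᵢ + α·Naᵢ)].
10^(Vm/61.6) = 10^(35.0/61.6) = 3.6998
So 3.6998·(Kᵢ + α·Naᵢ) = Kₒ + α·Naₒ → α = (3.6998·145.0 − 2.96) / (107.0 − 3.6998·9.31)
α = (536.5 − 2.96) / (107.0 − 34.45) = 533.5/72.55 = 7.353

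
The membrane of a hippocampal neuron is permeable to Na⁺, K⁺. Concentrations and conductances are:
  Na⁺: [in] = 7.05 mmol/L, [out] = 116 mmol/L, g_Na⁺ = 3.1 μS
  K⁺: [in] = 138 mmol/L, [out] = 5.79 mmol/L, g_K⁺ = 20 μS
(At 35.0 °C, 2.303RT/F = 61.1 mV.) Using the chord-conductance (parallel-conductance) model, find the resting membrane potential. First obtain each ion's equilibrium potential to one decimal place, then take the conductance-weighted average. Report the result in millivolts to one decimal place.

-62.8 mV

E_Na⁺ = (61.1/1)·log₁₀(116/7.05) = 74.3 mV
E_K⁺ = (61.1/1)·log₁₀(5.79/138) = -84.1 mV
Vm = (Σ gᵢEᵢ)/(Σ gᵢ) = (3.1·74.3 + 20·-84.1) / (3.1 + 20)
= -1451.67 / 23.1 = -62.84 mV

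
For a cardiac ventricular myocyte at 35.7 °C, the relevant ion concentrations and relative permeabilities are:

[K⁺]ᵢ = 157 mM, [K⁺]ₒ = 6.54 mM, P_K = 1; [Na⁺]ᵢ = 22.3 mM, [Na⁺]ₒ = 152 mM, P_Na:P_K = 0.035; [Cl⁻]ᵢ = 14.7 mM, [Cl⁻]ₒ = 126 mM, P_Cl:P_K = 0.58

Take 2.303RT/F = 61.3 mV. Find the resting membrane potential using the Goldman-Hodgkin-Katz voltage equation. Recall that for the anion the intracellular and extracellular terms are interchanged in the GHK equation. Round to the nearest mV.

-65 mV

Vm = 61.3 · log₁₀[(Σ P·[cation]ₒ + Σ P·[anion]ᵢ) / (Σ P·[cation]ᵢ + Σ P·[anion]ₒ)]
Numerator = 1×6.54 + 0.035×152 + 0.58×14.7 = 20.39
Denominator = 1×157 + 0.035×22.3 + 0.58×126 = 230.9
Vm = 61.3 · log₁₀(0.088304) = 61.3 × (-1.0540) = -64.61 mV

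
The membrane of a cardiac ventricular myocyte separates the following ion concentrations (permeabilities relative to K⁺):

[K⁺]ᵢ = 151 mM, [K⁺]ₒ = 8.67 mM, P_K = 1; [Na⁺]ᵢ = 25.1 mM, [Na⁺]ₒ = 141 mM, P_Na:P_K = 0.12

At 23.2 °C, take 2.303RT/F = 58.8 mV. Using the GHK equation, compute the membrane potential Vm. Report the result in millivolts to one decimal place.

-45.8 mV

Vm = 58.8 · log₁₀[(Σ P·[cation]ₒ + Σ P·[anion]ᵢ) / (Σ P·[cation]ᵢ + Σ P·[anion]ₒ)]
Numerator = 1×8.67 + 0.12×141 = 25.59
Denominator = 1×151 + 0.12×25.1 = 154
Vm = 58.8 · log₁₀(0.16616) = 58.8 × (-0.7795) = -45.83 mV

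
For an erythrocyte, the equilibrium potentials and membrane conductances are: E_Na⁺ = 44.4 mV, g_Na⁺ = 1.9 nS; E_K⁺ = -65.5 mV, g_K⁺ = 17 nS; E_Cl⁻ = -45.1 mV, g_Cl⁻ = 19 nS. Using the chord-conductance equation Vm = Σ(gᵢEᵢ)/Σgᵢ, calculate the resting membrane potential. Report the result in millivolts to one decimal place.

-49.8 mV

Σ gᵢEᵢ = 1.9·(44.4) + 17·(-65.5) + 19·(-45.1) = -1886.04
Σ gᵢ = 1.9 + 17 + 19 = 37.9
Vm = -1886.04 / 37.9 = -49.76 mV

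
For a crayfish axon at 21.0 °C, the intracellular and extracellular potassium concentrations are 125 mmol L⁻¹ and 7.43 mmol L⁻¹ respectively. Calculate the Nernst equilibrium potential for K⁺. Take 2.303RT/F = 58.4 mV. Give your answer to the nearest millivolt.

-72 mV

E = (58.4/z) · log₁₀([K⁺]_out/[K⁺]_in) with z = +1.
= (58.4/1) · log₁₀(7.43/125) = 58.40 · log₁₀(0.05944)
= 58.40 · (-1.2259) = -71.59 mV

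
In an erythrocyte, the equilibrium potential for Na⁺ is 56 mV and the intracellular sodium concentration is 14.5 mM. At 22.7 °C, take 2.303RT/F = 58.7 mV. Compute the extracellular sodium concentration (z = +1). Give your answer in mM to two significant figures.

130 mM

Nernst: E = (58.7/1) · log₁₀([out]/[in]), so log₁₀([out]/[in]) = 56.0 × 1 / 58.7 = 0.9540.
[out]/[in] = 10^(0.9540) = 8.995.
[out] = 8.995 × 14.5 = 130.4 mM.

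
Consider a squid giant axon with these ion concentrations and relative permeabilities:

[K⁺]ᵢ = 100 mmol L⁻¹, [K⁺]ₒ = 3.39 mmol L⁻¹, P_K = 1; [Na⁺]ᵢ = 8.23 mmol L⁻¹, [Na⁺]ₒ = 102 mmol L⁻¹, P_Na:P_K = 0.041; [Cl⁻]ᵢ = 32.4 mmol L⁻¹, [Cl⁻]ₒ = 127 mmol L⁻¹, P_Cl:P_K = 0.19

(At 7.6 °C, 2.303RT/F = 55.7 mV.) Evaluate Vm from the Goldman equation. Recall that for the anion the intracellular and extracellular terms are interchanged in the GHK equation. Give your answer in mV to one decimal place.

-53.3 mV

Vm = 55.7 · log₁₀[(Σ P·[cation]ₒ + Σ P·[anion]ᵢ) / (Σ P·[cation]ᵢ + Σ P·[anion]ₒ)]
Numerator = 1×3.39 + 0.041×102 + 0.19×32.4 = 13.73
Denominator = 1×100 + 0.041×8.23 + 0.19×127 = 124.5
Vm = 55.7 · log₁₀(0.11029) = 55.7 × (-0.9574) = -53.33 mV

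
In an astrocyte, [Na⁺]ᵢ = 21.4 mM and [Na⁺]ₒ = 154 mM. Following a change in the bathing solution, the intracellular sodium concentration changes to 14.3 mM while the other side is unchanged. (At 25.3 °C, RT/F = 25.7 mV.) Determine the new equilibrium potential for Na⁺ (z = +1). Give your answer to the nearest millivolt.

61 mV

After the shift: [Na⁺]_out = 154, [Na⁺]_in = 14.3 mM.
E_new = (25.7/1)·ln(154/14.3) = 25.70 · (2.3767) = 61.08 mV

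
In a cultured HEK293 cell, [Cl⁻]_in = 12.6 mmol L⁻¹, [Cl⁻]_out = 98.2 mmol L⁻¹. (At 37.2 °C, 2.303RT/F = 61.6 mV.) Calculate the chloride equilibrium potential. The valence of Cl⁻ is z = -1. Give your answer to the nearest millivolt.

E = (61.6/z) · log₁₀([Cl⁻]_out/[Cl⁻]_in) with z = -1.
For an anion, dividing by z = -1 reverses the sign.
= (61.6/-1) · log₁₀(98.2/12.6) = -61.60 · log₁₀(7.794)
= -61.60 · (0.8917) = -54.93 mV

-55 mV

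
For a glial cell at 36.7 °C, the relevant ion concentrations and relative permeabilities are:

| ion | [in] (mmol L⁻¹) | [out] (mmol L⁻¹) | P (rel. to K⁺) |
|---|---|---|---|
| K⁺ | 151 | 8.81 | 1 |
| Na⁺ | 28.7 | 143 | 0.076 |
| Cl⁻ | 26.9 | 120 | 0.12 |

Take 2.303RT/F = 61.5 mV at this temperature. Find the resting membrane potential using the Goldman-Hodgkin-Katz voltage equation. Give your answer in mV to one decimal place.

-53.2 mV

Vm = 61.5 · log₁₀[(Σ P·[cation]ₒ + Σ P·[anion]ᵢ) / (Σ P·[cation]ᵢ + Σ P·[anion]ₒ)]
Numerator = 1×8.81 + 0.076×143 + 0.12×26.9 = 22.91
Denominator = 1×151 + 0.076×28.7 + 0.12×120 = 167.6
Vm = 61.5 · log₁₀(0.13669) = 61.5 × (-0.8643) = -53.15 mV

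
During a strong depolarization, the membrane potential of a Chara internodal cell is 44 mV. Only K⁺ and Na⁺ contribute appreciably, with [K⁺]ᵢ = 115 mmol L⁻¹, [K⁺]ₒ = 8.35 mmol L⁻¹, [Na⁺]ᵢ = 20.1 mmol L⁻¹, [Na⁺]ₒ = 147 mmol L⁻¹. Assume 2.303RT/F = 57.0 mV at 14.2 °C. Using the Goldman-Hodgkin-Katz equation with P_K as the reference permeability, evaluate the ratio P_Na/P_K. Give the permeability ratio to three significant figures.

23.9

Let α = P_Na/P_K. GHK: Vm = 57.0·log₁₀[(Kₒ + α·Naₒ)/(Kᵢ + α·Naᵢ)].
10^(Vm/57.0) = 10^(44.0/57.0) = 5.9147
So 5.9147·(Kᵢ + α·Naᵢ) = Kₒ + α·Naₒ → α = (5.9147·115.0 − 8.35) / (147.0 − 5.9147·20.1)
α = (680.2 − 8.35) / (147.0 − 118.9) = 671.8/28.12 = 23.9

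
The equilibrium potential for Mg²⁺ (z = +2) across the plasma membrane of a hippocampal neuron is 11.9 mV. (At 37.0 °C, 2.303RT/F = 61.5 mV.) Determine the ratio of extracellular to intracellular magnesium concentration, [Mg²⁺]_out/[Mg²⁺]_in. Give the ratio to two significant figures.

log₁₀([out]/[in]) = E·z/(61.5) = 11.9 × 2 / 61.5 = 0.3870
[out]/[in] = 10^(0.3870) = 2.438

2.4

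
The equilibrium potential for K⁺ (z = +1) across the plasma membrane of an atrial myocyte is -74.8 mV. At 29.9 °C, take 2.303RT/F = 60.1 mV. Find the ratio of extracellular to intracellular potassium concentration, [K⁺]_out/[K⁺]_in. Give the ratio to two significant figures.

log₁₀([out]/[in]) = E·z/(60.1) = -74.8 × 1 / 60.1 = -1.2446
[out]/[in] = 10^(-1.2446) = 0.05694

0.057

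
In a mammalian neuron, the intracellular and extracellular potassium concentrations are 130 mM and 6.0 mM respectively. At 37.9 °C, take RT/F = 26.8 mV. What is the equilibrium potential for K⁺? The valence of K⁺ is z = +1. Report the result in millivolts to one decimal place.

E = (26.8/z) · ln([K⁺]_out/[K⁺]_in) with z = +1.
= (26.8/1) · ln(6.0/130) = 26.80 · ln(0.04615)
= 26.80 · (-3.0758) = -82.43 mV

-82.4 mV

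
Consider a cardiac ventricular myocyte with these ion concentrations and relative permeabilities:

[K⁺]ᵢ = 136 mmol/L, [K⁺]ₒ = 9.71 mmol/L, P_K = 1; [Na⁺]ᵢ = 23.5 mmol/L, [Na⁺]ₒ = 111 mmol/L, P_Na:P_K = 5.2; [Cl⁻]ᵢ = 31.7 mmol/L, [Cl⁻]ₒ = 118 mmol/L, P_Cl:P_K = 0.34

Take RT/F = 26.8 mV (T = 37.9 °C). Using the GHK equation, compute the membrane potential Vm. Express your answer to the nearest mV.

19 mV

Vm = 26.8 · ln[(Σ P·[cation]ₒ + Σ P·[anion]ᵢ) / (Σ P·[cation]ᵢ + Σ P·[anion]ₒ)]
Numerator = 1×9.71 + 5.2×111 + 0.34×31.7 = 597.7
Denominator = 1×136 + 5.2×23.5 + 0.34×118 = 298.3
Vm = 26.8 · ln(2.0035) = 26.8 × (0.6949) = 18.62 mV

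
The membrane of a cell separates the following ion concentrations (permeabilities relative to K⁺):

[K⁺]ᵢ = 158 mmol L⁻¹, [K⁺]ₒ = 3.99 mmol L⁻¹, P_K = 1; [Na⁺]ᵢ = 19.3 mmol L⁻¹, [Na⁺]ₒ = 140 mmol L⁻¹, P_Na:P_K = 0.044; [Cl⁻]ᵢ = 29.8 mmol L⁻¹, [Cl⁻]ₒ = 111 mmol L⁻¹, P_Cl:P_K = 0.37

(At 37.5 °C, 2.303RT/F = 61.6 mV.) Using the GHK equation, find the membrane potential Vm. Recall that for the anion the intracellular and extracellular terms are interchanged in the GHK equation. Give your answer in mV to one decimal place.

-60.1 mV

Vm = 61.6 · log₁₀[(Σ P·[cation]ₒ + Σ P·[anion]ᵢ) / (Σ P·[cation]ᵢ + Σ P·[anion]ₒ)]
Numerator = 1×3.99 + 0.044×140 + 0.37×29.8 = 21.18
Denominator = 1×158 + 0.044×19.3 + 0.37×111 = 199.9
Vm = 61.6 · log₁₀(0.10592) = 61.6 × (-0.9750) = -60.06 mV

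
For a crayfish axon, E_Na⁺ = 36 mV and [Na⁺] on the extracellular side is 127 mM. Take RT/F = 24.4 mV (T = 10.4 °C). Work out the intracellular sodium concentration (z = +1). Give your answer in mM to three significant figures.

Nernst: E = (24.4/1) · ln([out]/[in]), so ln([out]/[in]) = 36.0 × 1 / 24.4 = 1.4754.
[out]/[in] = e^(1.4754) = 4.373.
[in] = 127 / 4.373 = 29.04 mM.

29.0 mM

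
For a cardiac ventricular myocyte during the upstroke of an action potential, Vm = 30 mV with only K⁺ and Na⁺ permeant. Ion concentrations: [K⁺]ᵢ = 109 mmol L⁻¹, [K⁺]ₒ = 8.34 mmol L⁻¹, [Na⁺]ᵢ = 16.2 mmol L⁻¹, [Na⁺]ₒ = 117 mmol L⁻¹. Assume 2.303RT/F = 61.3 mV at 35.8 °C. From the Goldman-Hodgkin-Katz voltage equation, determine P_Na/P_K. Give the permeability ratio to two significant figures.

4.9

Let α = P_Na/P_K. GHK: Vm = 61.3·log₁₀[(Kₒ + α·Naₒ)/(Kᵢ + α·Naᵢ)].
10^(Vm/61.3) = 10^(30.0/61.3) = 3.086
So 3.086·(Kᵢ + α·Naᵢ) = Kₒ + α·Naₒ → α = (3.086·109.0 − 8.34) / (117.0 − 3.086·16.2)
α = (336.4 − 8.34) / (117.0 − 49.99) = 328/67.01 = 4.896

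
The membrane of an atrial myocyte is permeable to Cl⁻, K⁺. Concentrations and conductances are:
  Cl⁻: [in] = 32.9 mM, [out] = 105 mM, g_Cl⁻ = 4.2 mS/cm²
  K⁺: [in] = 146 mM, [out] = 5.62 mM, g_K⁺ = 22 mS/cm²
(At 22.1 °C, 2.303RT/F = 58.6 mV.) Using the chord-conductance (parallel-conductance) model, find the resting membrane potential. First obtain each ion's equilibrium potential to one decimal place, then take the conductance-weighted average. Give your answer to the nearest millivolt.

-74 mV

E_Cl⁻ = (58.6/-1)·log₁₀(105/32.9) = -29.5 mV
E_K⁺ = (58.6/1)·log₁₀(5.62/146) = -82.9 mV
Vm = (Σ gᵢEᵢ)/(Σ gᵢ) = (4.2·-29.5 + 22·-82.9) / (4.2 + 22)
= -1947.70 / 26.2 = -74.34 mV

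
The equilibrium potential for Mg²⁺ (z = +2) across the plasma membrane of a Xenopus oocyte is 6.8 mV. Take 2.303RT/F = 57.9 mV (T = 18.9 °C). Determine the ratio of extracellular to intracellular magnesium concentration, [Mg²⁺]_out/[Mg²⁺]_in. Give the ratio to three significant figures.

1.72

log₁₀([out]/[in]) = E·z/(57.9) = 6.8 × 2 / 57.9 = 0.2349
[out]/[in] = 10^(0.2349) = 1.717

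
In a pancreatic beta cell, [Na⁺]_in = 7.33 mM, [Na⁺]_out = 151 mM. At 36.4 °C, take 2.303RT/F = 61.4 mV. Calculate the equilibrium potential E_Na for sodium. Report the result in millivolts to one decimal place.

80.7 mV

E = (61.4/z) · log₁₀([Na⁺]_out/[Na⁺]_in) with z = +1.
= (61.4/1) · log₁₀(151/7.33) = 61.40 · log₁₀(20.6)
= 61.40 · (1.3139) = 80.67 mV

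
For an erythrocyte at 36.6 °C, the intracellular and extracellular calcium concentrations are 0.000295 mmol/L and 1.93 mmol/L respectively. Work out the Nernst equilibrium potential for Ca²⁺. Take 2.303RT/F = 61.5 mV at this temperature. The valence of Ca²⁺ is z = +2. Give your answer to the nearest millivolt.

117 mV

E = (61.5/z) · log₁₀([Ca²⁺]_out/[Ca²⁺]_in) with z = +2.
= (61.5/2) · log₁₀(1.93/0.000295) = 30.75 · log₁₀(6542)
= 30.75 · (3.8157) = 117.33 mV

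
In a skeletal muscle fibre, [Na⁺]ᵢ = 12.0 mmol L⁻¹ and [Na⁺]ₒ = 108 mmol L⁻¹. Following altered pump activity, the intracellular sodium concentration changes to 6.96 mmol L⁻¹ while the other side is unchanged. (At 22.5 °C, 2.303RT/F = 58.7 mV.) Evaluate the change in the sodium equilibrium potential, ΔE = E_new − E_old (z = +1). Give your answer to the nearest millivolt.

14 mV

E_old = (58.7/1)·log₁₀(108/12.0) = 56.01 mV
E_new = (58.7/1)·log₁₀(108/6.96) = 69.90 mV
ΔE = 69.90 − (56.01) = 13.89 mV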